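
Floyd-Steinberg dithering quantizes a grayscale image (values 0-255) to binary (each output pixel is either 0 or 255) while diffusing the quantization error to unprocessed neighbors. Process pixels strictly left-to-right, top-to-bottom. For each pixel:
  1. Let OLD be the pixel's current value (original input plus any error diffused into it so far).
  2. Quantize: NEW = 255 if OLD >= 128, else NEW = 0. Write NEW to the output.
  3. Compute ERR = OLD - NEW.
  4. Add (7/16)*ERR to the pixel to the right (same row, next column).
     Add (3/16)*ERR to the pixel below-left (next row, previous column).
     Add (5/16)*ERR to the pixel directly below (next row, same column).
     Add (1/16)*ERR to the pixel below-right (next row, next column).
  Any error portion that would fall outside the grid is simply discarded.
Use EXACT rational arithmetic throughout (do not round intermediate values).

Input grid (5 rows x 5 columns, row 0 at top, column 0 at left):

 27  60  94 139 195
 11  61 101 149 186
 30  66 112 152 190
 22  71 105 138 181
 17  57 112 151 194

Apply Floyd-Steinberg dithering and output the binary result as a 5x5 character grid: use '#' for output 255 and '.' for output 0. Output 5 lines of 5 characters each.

Answer: ...##
..#.#
..#.#
..##.
...##

Derivation:
(0,0): OLD=27 → NEW=0, ERR=27
(0,1): OLD=1149/16 → NEW=0, ERR=1149/16
(0,2): OLD=32107/256 → NEW=0, ERR=32107/256
(0,3): OLD=794093/4096 → NEW=255, ERR=-250387/4096
(0,4): OLD=11026811/65536 → NEW=255, ERR=-5684869/65536
(1,0): OLD=8423/256 → NEW=0, ERR=8423/256
(1,1): OLD=251985/2048 → NEW=0, ERR=251985/2048
(1,2): OLD=12258469/65536 → NEW=255, ERR=-4453211/65536
(1,3): OLD=24049793/262144 → NEW=0, ERR=24049793/262144
(1,4): OLD=818766947/4194304 → NEW=255, ERR=-250780573/4194304
(2,0): OLD=2075915/32768 → NEW=0, ERR=2075915/32768
(2,1): OLD=127383081/1048576 → NEW=0, ERR=127383081/1048576
(2,2): OLD=2832086715/16777216 → NEW=255, ERR=-1446103365/16777216
(2,3): OLD=34226010625/268435456 → NEW=0, ERR=34226010625/268435456
(2,4): OLD=1000003065287/4294967296 → NEW=255, ERR=-95213595193/4294967296
(3,0): OLD=1083394395/16777216 → NEW=0, ERR=1083394395/16777216
(3,1): OLD=16778941503/134217728 → NEW=0, ERR=16778941503/134217728
(3,2): OLD=705476578533/4294967296 → NEW=255, ERR=-389740081947/4294967296
(3,3): OLD=1104668102365/8589934592 → NEW=255, ERR=-1085765218595/8589934592
(3,4): OLD=17419190436337/137438953472 → NEW=0, ERR=17419190436337/137438953472
(4,0): OLD=130179822325/2147483648 → NEW=0, ERR=130179822325/2147483648
(4,1): OLD=7532287046261/68719476736 → NEW=0, ERR=7532287046261/68719476736
(4,2): OLD=127224557882235/1099511627776 → NEW=0, ERR=127224557882235/1099511627776
(4,3): OLD=3170389367475317/17592186044416 → NEW=255, ERR=-1315618073850763/17592186044416
(4,4): OLD=54321453676485043/281474976710656 → NEW=255, ERR=-17454665384732237/281474976710656
Row 0: ...##
Row 1: ..#.#
Row 2: ..#.#
Row 3: ..##.
Row 4: ...##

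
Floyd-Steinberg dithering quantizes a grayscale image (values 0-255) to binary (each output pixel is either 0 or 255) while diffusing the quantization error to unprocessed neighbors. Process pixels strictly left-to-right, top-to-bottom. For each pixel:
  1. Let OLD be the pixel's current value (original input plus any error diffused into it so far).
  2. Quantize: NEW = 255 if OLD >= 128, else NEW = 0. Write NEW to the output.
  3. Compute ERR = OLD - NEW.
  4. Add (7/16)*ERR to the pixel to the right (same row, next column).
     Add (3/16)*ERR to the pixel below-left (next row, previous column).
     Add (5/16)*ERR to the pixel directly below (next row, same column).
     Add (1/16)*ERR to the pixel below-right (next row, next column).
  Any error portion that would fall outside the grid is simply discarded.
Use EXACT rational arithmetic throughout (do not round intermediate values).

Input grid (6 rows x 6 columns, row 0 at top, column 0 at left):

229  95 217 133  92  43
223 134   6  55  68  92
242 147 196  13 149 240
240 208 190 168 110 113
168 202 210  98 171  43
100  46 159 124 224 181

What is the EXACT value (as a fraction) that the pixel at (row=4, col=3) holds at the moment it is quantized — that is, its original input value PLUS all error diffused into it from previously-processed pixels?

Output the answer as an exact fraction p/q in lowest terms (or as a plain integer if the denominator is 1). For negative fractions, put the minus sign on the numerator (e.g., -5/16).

(0,0): OLD=229 → NEW=255, ERR=-26
(0,1): OLD=669/8 → NEW=0, ERR=669/8
(0,2): OLD=32459/128 → NEW=255, ERR=-181/128
(0,3): OLD=271117/2048 → NEW=255, ERR=-251123/2048
(0,4): OLD=1256795/32768 → NEW=0, ERR=1256795/32768
(0,5): OLD=31341949/524288 → NEW=0, ERR=31341949/524288
(1,0): OLD=29511/128 → NEW=255, ERR=-3129/128
(1,1): OLD=151089/1024 → NEW=255, ERR=-110031/1024
(1,2): OLD=-1940411/32768 → NEW=0, ERR=-1940411/32768
(1,3): OLD=-278207/131072 → NEW=0, ERR=-278207/131072
(1,4): OLD=692917507/8388608 → NEW=0, ERR=692917507/8388608
(1,5): OLD=20027548965/134217728 → NEW=255, ERR=-14197971675/134217728
(2,0): OLD=3509675/16384 → NEW=255, ERR=-668245/16384
(2,1): OLD=43487689/524288 → NEW=0, ERR=43487689/524288
(2,2): OLD=1733673755/8388608 → NEW=255, ERR=-405421285/8388608
(2,3): OLD=199931267/67108864 → NEW=0, ERR=199931267/67108864
(2,4): OLD=335328702857/2147483648 → NEW=255, ERR=-212279627383/2147483648
(2,5): OLD=5801928964431/34359738368 → NEW=255, ERR=-2959804319409/34359738368
(3,0): OLD=2036809787/8388608 → NEW=255, ERR=-102285253/8388608
(3,1): OLD=14560950239/67108864 → NEW=255, ERR=-2551810081/67108864
(3,2): OLD=88048821293/536870912 → NEW=255, ERR=-48853261267/536870912
(3,3): OLD=3695907001959/34359738368 → NEW=0, ERR=3695907001959/34359738368
(3,4): OLD=30292535100615/274877906944 → NEW=0, ERR=30292535100615/274877906944
(3,5): OLD=563463036377673/4398046511104 → NEW=255, ERR=-558038823953847/4398046511104
(4,0): OLD=168641786069/1073741824 → NEW=255, ERR=-105162379051/1073741824
(4,1): OLD=2223840035345/17179869184 → NEW=255, ERR=-2157026606575/17179869184
(4,2): OLD=79398499063395/549755813888 → NEW=255, ERR=-60789233478045/549755813888
(4,3): OLD=863894513053071/8796093022208 → NEW=0, ERR=863894513053071/8796093022208
Target (4,3): original=98, with diffused error = 863894513053071/8796093022208

Answer: 863894513053071/8796093022208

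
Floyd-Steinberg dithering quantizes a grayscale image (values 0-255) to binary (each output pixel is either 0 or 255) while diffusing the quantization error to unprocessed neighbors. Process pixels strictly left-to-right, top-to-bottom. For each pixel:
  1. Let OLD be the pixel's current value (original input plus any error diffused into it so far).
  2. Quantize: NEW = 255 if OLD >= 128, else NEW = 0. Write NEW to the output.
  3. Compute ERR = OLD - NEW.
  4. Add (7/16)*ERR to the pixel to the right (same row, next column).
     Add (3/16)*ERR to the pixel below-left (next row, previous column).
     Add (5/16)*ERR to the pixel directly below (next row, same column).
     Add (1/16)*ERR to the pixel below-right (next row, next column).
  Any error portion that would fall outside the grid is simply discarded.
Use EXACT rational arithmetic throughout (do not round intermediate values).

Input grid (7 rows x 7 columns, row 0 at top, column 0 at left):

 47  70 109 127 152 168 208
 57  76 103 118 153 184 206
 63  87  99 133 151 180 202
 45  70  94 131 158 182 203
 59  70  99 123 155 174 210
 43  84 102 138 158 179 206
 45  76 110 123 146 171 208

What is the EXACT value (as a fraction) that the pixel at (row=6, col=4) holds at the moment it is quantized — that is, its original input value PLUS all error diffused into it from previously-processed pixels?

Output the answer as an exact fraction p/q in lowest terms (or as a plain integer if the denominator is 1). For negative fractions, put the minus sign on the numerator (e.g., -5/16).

Answer: 55593316730345523181/288230376151711744

Derivation:
(0,0): OLD=47 → NEW=0, ERR=47
(0,1): OLD=1449/16 → NEW=0, ERR=1449/16
(0,2): OLD=38047/256 → NEW=255, ERR=-27233/256
(0,3): OLD=329561/4096 → NEW=0, ERR=329561/4096
(0,4): OLD=12268399/65536 → NEW=255, ERR=-4443281/65536
(0,5): OLD=145057801/1048576 → NEW=255, ERR=-122329079/1048576
(0,6): OLD=2633357375/16777216 → NEW=255, ERR=-1644832705/16777216
(1,0): OLD=22699/256 → NEW=0, ERR=22699/256
(1,1): OLD=258221/2048 → NEW=0, ERR=258221/2048
(1,2): OLD=9546289/65536 → NEW=255, ERR=-7165391/65536
(1,3): OLD=19909405/262144 → NEW=0, ERR=19909405/262144
(1,4): OLD=2486295287/16777216 → NEW=255, ERR=-1791894793/16777216
(1,5): OLD=10495277991/134217728 → NEW=0, ERR=10495277991/134217728
(1,6): OLD=434397147113/2147483648 → NEW=255, ERR=-113211183127/2147483648
(2,0): OLD=3747007/32768 → NEW=0, ERR=3747007/32768
(2,1): OLD=169314341/1048576 → NEW=255, ERR=-98072539/1048576
(2,2): OLD=772327343/16777216 → NEW=0, ERR=772327343/16777216
(2,3): OLD=20134596087/134217728 → NEW=255, ERR=-14090924553/134217728
(2,4): OLD=97818608295/1073741824 → NEW=0, ERR=97818608295/1073741824
(2,5): OLD=7824839578765/34359738368 → NEW=255, ERR=-936893705075/34359738368
(2,6): OLD=98122314985387/549755813888 → NEW=255, ERR=-42065417556053/549755813888
(3,0): OLD=1060278223/16777216 → NEW=0, ERR=1060278223/16777216
(3,1): OLD=11301037987/134217728 → NEW=0, ERR=11301037987/134217728
(3,2): OLD=128518881945/1073741824 → NEW=0, ERR=128518881945/1073741824
(3,3): OLD=732360707359/4294967296 → NEW=255, ERR=-362855953121/4294967296
(3,4): OLD=75774504745935/549755813888 → NEW=255, ERR=-64413227795505/549755813888
(3,5): OLD=499465856923101/4398046511104 → NEW=0, ERR=499465856923101/4398046511104
(3,6): OLD=15978576970035779/70368744177664 → NEW=255, ERR=-1965452795268541/70368744177664
(4,0): OLD=203015778113/2147483648 → NEW=0, ERR=203015778113/2147483648
(4,1): OLD=5637204075725/34359738368 → NEW=255, ERR=-3124529208115/34359738368
(4,2): OLD=47301665079075/549755813888 → NEW=0, ERR=47301665079075/549755813888
(4,3): OLD=526682635728497/4398046511104 → NEW=0, ERR=526682635728497/4398046511104
(4,4): OLD=6572118880295299/35184372088832 → NEW=255, ERR=-2399896002356861/35184372088832
(4,5): OLD=188124056767838339/1125899906842624 → NEW=255, ERR=-98980419477030781/1125899906842624
(4,6): OLD=3060787786402831749/18014398509481984 → NEW=255, ERR=-1532883833515074171/18014398509481984
(5,0): OLD=30507174621879/549755813888 → NEW=0, ERR=30507174621879/549755813888
(5,1): OLD=448168367001789/4398046511104 → NEW=0, ERR=448168367001789/4398046511104
(5,2): OLD=6693482623422011/35184372088832 → NEW=255, ERR=-2278532259230149/35184372088832
(5,3): OLD=39316145872330055/281474976710656 → NEW=255, ERR=-32459973188887225/281474976710656
(5,4): OLD=1391301851147616301/18014398509481984 → NEW=0, ERR=1391301851147616301/18014398509481984
(5,5): OLD=23793259238637659229/144115188075855872 → NEW=255, ERR=-12956113720705588131/144115188075855872
(5,6): OLD=310326016819418930387/2305843009213693952 → NEW=255, ERR=-277663950530073027373/2305843009213693952
(6,0): OLD=5731385573875407/70368744177664 → NEW=0, ERR=5731385573875407/70368744177664
(6,1): OLD=151775286093530011/1125899906842624 → NEW=255, ERR=-135329190151339109/1125899906842624
(6,2): OLD=394925767192631921/18014398509481984 → NEW=0, ERR=394925767192631921/18014398509481984
(6,3): OLD=15418461126641034287/144115188075855872 → NEW=0, ERR=15418461126641034287/144115188075855872
(6,4): OLD=55593316730345523181/288230376151711744 → NEW=255, ERR=-17905429188340971539/288230376151711744
Target (6,4): original=146, with diffused error = 55593316730345523181/288230376151711744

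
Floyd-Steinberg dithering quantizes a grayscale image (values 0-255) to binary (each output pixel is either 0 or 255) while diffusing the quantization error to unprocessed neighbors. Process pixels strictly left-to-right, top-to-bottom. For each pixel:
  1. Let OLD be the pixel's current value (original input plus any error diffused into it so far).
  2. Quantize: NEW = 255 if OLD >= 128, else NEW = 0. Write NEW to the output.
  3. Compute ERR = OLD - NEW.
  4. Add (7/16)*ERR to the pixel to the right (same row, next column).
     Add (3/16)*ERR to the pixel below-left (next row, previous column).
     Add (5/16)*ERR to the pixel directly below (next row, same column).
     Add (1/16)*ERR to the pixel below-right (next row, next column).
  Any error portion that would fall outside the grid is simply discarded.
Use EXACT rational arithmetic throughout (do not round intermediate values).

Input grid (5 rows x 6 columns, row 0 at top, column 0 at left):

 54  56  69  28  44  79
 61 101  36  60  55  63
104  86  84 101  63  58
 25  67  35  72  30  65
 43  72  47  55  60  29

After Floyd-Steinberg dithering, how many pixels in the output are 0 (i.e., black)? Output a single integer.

(0,0): OLD=54 → NEW=0, ERR=54
(0,1): OLD=637/8 → NEW=0, ERR=637/8
(0,2): OLD=13291/128 → NEW=0, ERR=13291/128
(0,3): OLD=150381/2048 → NEW=0, ERR=150381/2048
(0,4): OLD=2494459/32768 → NEW=0, ERR=2494459/32768
(0,5): OLD=58879965/524288 → NEW=0, ERR=58879965/524288
(1,0): OLD=11879/128 → NEW=0, ERR=11879/128
(1,1): OLD=193873/1024 → NEW=255, ERR=-67247/1024
(1,2): OLD=1915685/32768 → NEW=0, ERR=1915685/32768
(1,3): OLD=16945857/131072 → NEW=255, ERR=-16477503/131072
(1,4): OLD=414697507/8388608 → NEW=0, ERR=414697507/8388608
(1,5): OLD=16707578117/134217728 → NEW=0, ERR=16707578117/134217728
(2,0): OLD=1977355/16384 → NEW=0, ERR=1977355/16384
(2,1): OLD=70800297/524288 → NEW=255, ERR=-62893143/524288
(2,2): OLD=185485371/8388608 → NEW=0, ERR=185485371/8388608
(2,3): OLD=5658047523/67108864 → NEW=0, ERR=5658047523/67108864
(2,4): OLD=280929706985/2147483648 → NEW=255, ERR=-266678623255/2147483648
(2,5): OLD=1568883273711/34359738368 → NEW=0, ERR=1568883273711/34359738368
(3,0): OLD=337412571/8388608 → NEW=0, ERR=337412571/8388608
(3,1): OLD=3945943103/67108864 → NEW=0, ERR=3945943103/67108864
(3,2): OLD=40772900333/536870912 → NEW=0, ERR=40772900333/536870912
(3,3): OLD=3768278360711/34359738368 → NEW=0, ERR=3768278360711/34359738368
(3,4): OLD=14569951617063/274877906944 → NEW=0, ERR=14569951617063/274877906944
(3,5): OLD=416483151713001/4398046511104 → NEW=0, ERR=416483151713001/4398046511104
(4,0): OLD=71505230581/1073741824 → NEW=0, ERR=71505230581/1073741824
(4,1): OLD=2340988854641/17179869184 → NEW=255, ERR=-2039877787279/17179869184
(4,2): OLD=23652720288259/549755813888 → NEW=0, ERR=23652720288259/549755813888
(4,3): OLD=1079987586739503/8796093022208 → NEW=0, ERR=1079987586739503/8796093022208
(4,4): OLD=21798932837846303/140737488355328 → NEW=255, ERR=-14089126692762337/140737488355328
(4,5): OLD=40775427249552249/2251799813685248 → NEW=0, ERR=40775427249552249/2251799813685248
Output grid:
  Row 0: ......  (6 black, running=6)
  Row 1: .#.#..  (4 black, running=10)
  Row 2: .#..#.  (4 black, running=14)
  Row 3: ......  (6 black, running=20)
  Row 4: .#..#.  (4 black, running=24)

Answer: 24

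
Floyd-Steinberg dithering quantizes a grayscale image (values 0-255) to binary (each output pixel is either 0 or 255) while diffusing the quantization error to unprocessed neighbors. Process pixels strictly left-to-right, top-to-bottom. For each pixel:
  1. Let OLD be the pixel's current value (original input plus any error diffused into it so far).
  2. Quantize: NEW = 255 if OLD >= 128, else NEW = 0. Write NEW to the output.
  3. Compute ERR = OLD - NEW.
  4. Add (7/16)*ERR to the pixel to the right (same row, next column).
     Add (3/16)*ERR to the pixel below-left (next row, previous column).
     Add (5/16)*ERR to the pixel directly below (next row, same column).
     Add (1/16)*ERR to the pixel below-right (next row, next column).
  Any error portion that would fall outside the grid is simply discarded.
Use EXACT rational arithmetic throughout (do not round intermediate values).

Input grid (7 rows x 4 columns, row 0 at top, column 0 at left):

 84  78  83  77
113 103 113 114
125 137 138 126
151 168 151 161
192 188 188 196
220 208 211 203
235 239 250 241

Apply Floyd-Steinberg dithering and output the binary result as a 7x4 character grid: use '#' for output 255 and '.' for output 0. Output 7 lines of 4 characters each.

Answer: ..#.
#..#
.##.
#.##
##.#
####
####

Derivation:
(0,0): OLD=84 → NEW=0, ERR=84
(0,1): OLD=459/4 → NEW=0, ERR=459/4
(0,2): OLD=8525/64 → NEW=255, ERR=-7795/64
(0,3): OLD=24283/1024 → NEW=0, ERR=24283/1024
(1,0): OLD=10289/64 → NEW=255, ERR=-6031/64
(1,1): OLD=40983/512 → NEW=0, ERR=40983/512
(1,2): OLD=1991907/16384 → NEW=0, ERR=1991907/16384
(1,3): OLD=43774885/262144 → NEW=255, ERR=-23071835/262144
(2,0): OLD=905709/8192 → NEW=0, ERR=905709/8192
(2,1): OLD=59582719/262144 → NEW=255, ERR=-7264001/262144
(2,2): OLD=79885787/524288 → NEW=255, ERR=-53807653/524288
(2,3): OLD=513333711/8388608 → NEW=0, ERR=513333711/8388608
(3,0): OLD=756461341/4194304 → NEW=255, ERR=-313086179/4194304
(3,1): OLD=7673905155/67108864 → NEW=0, ERR=7673905155/67108864
(3,2): OLD=191875878397/1073741824 → NEW=255, ERR=-81928286723/1073741824
(3,3): OLD=2410796433259/17179869184 → NEW=255, ERR=-1970070208661/17179869184
(4,0): OLD=204133251353/1073741824 → NEW=255, ERR=-69670913767/1073741824
(4,1): OLD=1515048250315/8589934592 → NEW=255, ERR=-675385070645/8589934592
(4,2): OLD=31721701672299/274877906944 → NEW=0, ERR=31721701672299/274877906944
(4,3): OLD=905489769788509/4398046511104 → NEW=255, ERR=-216012090543011/4398046511104
(5,0): OLD=25423578001225/137438953472 → NEW=255, ERR=-9623355134135/137438953472
(5,1): OLD=749334442221087/4398046511104 → NEW=255, ERR=-372167418110433/4398046511104
(5,2): OLD=430829243771835/2199023255552 → NEW=255, ERR=-129921686393925/2199023255552
(5,3): OLD=11893438232592571/70368744177664 → NEW=255, ERR=-6050591532711749/70368744177664
(6,0): OLD=13880415805958141/70368744177664 → NEW=255, ERR=-4063613959346179/70368744177664
(6,1): OLD=193471746848635323/1125899906842624 → NEW=255, ERR=-93632729396233797/1125899906842624
(6,2): OLD=3129867751821976621/18014398509481984 → NEW=255, ERR=-1463803868095929299/18014398509481984
(6,3): OLD=50407817959080952891/288230376151711744 → NEW=255, ERR=-23090927959605541829/288230376151711744
Row 0: ..#.
Row 1: #..#
Row 2: .##.
Row 3: #.##
Row 4: ##.#
Row 5: ####
Row 6: ####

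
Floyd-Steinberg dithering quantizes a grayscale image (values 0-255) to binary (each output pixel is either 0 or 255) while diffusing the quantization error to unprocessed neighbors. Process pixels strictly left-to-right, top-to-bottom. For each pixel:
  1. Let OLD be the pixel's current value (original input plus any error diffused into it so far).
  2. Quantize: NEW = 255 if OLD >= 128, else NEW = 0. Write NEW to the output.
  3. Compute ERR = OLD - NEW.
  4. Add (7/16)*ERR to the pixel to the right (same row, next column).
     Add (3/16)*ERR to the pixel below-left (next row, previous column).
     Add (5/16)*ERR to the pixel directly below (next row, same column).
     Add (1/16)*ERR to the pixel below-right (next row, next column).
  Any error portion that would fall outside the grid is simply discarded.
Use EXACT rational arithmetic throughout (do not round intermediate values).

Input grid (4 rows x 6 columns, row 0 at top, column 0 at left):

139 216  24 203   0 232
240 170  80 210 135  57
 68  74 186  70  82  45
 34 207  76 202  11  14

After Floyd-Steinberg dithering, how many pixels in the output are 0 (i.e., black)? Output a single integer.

(0,0): OLD=139 → NEW=255, ERR=-116
(0,1): OLD=661/4 → NEW=255, ERR=-359/4
(0,2): OLD=-977/64 → NEW=0, ERR=-977/64
(0,3): OLD=201033/1024 → NEW=255, ERR=-60087/1024
(0,4): OLD=-420609/16384 → NEW=0, ERR=-420609/16384
(0,5): OLD=57873145/262144 → NEW=255, ERR=-8973575/262144
(1,0): OLD=11963/64 → NEW=255, ERR=-4357/64
(1,1): OLD=52253/512 → NEW=0, ERR=52253/512
(1,2): OLD=1691937/16384 → NEW=0, ERR=1691937/16384
(1,3): OLD=15143725/65536 → NEW=255, ERR=-1567955/65536
(1,4): OLD=446376583/4194304 → NEW=0, ERR=446376583/4194304
(1,5): OLD=6124279425/67108864 → NEW=0, ERR=6124279425/67108864
(2,0): OLD=539535/8192 → NEW=0, ERR=539535/8192
(2,1): OLD=39273045/262144 → NEW=255, ERR=-27573675/262144
(2,2): OLD=730417855/4194304 → NEW=255, ERR=-339129665/4194304
(2,3): OLD=1797116423/33554432 → NEW=0, ERR=1797116423/33554432
(2,4): OLD=165683838485/1073741824 → NEW=255, ERR=-108120326635/1073741824
(2,5): OLD=620466586083/17179869184 → NEW=0, ERR=620466586083/17179869184
(3,0): OLD=146210911/4194304 → NEW=0, ERR=146210911/4194304
(3,1): OLD=5983985075/33554432 → NEW=255, ERR=-2572395085/33554432
(3,2): OLD=5546077993/268435456 → NEW=0, ERR=5546077993/268435456
(3,3): OLD=3501984212507/17179869184 → NEW=255, ERR=-878882429413/17179869184
(3,4): OLD=-4498311396741/137438953472 → NEW=0, ERR=-4498311396741/137438953472
(3,5): OLD=10277407434581/2199023255552 → NEW=0, ERR=10277407434581/2199023255552
Output grid:
  Row 0: ##.#.#  (2 black, running=2)
  Row 1: #..#..  (4 black, running=6)
  Row 2: .##.#.  (3 black, running=9)
  Row 3: .#.#..  (4 black, running=13)

Answer: 13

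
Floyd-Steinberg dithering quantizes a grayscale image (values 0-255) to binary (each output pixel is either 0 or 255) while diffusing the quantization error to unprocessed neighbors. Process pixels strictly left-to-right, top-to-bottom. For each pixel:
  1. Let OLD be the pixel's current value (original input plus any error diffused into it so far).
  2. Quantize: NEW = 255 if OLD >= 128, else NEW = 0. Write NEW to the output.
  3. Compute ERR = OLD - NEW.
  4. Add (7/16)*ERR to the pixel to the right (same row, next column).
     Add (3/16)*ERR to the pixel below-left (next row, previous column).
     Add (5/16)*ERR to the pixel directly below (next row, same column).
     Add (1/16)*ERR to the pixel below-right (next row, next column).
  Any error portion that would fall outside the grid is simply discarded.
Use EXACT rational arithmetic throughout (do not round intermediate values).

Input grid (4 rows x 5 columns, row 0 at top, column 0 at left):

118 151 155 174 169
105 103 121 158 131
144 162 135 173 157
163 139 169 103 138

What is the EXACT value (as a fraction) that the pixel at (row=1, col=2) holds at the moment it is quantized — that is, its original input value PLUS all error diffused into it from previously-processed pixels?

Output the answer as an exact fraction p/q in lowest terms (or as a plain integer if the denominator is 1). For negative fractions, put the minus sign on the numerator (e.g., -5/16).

(0,0): OLD=118 → NEW=0, ERR=118
(0,1): OLD=1621/8 → NEW=255, ERR=-419/8
(0,2): OLD=16907/128 → NEW=255, ERR=-15733/128
(0,3): OLD=246221/2048 → NEW=0, ERR=246221/2048
(0,4): OLD=7261339/32768 → NEW=255, ERR=-1094501/32768
(1,0): OLD=16903/128 → NEW=255, ERR=-15737/128
(1,1): OLD=17585/1024 → NEW=0, ERR=17585/1024
(1,2): OLD=3583877/32768 → NEW=0, ERR=3583877/32768
Target (1,2): original=121, with diffused error = 3583877/32768

Answer: 3583877/32768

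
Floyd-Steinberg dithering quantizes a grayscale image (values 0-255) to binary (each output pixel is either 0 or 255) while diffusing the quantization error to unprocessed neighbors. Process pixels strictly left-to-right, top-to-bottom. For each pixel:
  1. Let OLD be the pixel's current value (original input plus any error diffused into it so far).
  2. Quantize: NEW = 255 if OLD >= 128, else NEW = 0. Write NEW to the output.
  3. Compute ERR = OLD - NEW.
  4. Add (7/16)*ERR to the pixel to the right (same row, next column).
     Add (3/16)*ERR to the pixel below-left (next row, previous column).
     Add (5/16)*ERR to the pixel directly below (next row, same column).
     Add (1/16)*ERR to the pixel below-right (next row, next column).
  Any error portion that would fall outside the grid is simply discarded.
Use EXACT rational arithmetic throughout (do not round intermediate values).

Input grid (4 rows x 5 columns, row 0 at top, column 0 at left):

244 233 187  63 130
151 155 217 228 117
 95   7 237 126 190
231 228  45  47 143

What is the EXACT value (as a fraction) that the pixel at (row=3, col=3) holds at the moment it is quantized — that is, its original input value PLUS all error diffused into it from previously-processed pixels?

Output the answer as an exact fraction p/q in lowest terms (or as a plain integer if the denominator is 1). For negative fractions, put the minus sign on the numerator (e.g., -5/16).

Answer: 962898546067/8589934592

Derivation:
(0,0): OLD=244 → NEW=255, ERR=-11
(0,1): OLD=3651/16 → NEW=255, ERR=-429/16
(0,2): OLD=44869/256 → NEW=255, ERR=-20411/256
(0,3): OLD=115171/4096 → NEW=0, ERR=115171/4096
(0,4): OLD=9325877/65536 → NEW=255, ERR=-7385803/65536
(1,0): OLD=36489/256 → NEW=255, ERR=-28791/256
(1,1): OLD=167487/2048 → NEW=0, ERR=167487/2048
(1,2): OLD=15168939/65536 → NEW=255, ERR=-1542741/65536
(1,3): OLD=52526799/262144 → NEW=255, ERR=-14319921/262144
(1,4): OLD=250149005/4194304 → NEW=0, ERR=250149005/4194304
(2,0): OLD=2463781/32768 → NEW=0, ERR=2463781/32768
(2,1): OLD=56632167/1048576 → NEW=0, ERR=56632167/1048576
(2,2): OLD=4163120373/16777216 → NEW=255, ERR=-115069707/16777216
(2,3): OLD=31041851151/268435456 → NEW=0, ERR=31041851151/268435456
(2,4): OLD=1098720826793/4294967296 → NEW=255, ERR=3504166313/4294967296
(3,0): OLD=4439638357/16777216 → NEW=255, ERR=161448277/16777216
(3,1): OLD=33890121009/134217728 → NEW=255, ERR=-335399631/134217728
(3,2): OLD=286995745131/4294967296 → NEW=0, ERR=286995745131/4294967296
(3,3): OLD=962898546067/8589934592 → NEW=0, ERR=962898546067/8589934592
Target (3,3): original=47, with diffused error = 962898546067/8589934592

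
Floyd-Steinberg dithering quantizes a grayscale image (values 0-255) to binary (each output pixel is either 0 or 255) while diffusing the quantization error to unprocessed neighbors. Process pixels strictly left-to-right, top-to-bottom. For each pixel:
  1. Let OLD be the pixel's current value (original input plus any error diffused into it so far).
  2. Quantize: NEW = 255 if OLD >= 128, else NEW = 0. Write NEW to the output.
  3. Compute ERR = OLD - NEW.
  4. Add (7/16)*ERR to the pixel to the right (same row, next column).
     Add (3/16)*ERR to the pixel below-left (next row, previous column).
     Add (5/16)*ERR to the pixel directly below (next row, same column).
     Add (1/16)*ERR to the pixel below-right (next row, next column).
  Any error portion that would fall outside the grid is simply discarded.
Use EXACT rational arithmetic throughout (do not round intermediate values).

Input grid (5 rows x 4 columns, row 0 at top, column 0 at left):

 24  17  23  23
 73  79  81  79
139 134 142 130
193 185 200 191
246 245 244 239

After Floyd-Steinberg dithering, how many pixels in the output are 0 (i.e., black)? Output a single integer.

Answer: 9

Derivation:
(0,0): OLD=24 → NEW=0, ERR=24
(0,1): OLD=55/2 → NEW=0, ERR=55/2
(0,2): OLD=1121/32 → NEW=0, ERR=1121/32
(0,3): OLD=19623/512 → NEW=0, ERR=19623/512
(1,0): OLD=2741/32 → NEW=0, ERR=2741/32
(1,1): OLD=34083/256 → NEW=255, ERR=-31197/256
(1,2): OLD=389423/8192 → NEW=0, ERR=389423/8192
(1,3): OLD=14937465/131072 → NEW=0, ERR=14937465/131072
(2,0): OLD=585393/4096 → NEW=255, ERR=-459087/4096
(2,1): OLD=8014875/131072 → NEW=0, ERR=8014875/131072
(2,2): OLD=51736635/262144 → NEW=255, ERR=-15110085/262144
(2,3): OLD=601325111/4194304 → NEW=255, ERR=-468222409/4194304
(3,0): OLD=355341041/2097152 → NEW=255, ERR=-179432719/2097152
(3,1): OLD=4995036303/33554432 → NEW=255, ERR=-3561343857/33554432
(3,2): OLD=63588791185/536870912 → NEW=0, ERR=63588791185/536870912
(3,3): OLD=1755191249527/8589934592 → NEW=255, ERR=-435242071433/8589934592
(4,0): OLD=107031595261/536870912 → NEW=255, ERR=-29870487299/536870912
(4,1): OLD=877682326439/4294967296 → NEW=255, ERR=-217534334041/4294967296
(4,2): OLD=33359297023703/137438953472 → NEW=255, ERR=-1687636111657/137438953472
(4,3): OLD=495212470124049/2199023255552 → NEW=255, ERR=-65538460041711/2199023255552
Output grid:
  Row 0: ....  (4 black, running=4)
  Row 1: .#..  (3 black, running=7)
  Row 2: #.##  (1 black, running=8)
  Row 3: ##.#  (1 black, running=9)
  Row 4: ####  (0 black, running=9)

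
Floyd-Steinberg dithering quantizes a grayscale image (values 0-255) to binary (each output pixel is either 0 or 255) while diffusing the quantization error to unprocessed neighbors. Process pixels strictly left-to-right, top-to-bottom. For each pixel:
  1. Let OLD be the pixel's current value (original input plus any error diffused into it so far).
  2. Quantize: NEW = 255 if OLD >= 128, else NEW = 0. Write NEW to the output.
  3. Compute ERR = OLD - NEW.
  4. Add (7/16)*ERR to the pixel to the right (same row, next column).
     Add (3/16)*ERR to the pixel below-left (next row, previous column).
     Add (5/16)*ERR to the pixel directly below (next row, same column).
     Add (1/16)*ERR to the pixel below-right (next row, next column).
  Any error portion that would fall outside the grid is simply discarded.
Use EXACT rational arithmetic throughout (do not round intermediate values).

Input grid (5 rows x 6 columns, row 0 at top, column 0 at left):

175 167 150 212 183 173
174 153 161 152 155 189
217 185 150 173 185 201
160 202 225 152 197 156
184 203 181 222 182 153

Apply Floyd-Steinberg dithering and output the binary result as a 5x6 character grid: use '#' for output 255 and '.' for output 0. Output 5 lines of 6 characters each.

(0,0): OLD=175 → NEW=255, ERR=-80
(0,1): OLD=132 → NEW=255, ERR=-123
(0,2): OLD=1539/16 → NEW=0, ERR=1539/16
(0,3): OLD=65045/256 → NEW=255, ERR=-235/256
(0,4): OLD=747923/4096 → NEW=255, ERR=-296557/4096
(0,5): OLD=9261829/65536 → NEW=255, ERR=-7449851/65536
(1,0): OLD=2015/16 → NEW=0, ERR=2015/16
(1,1): OLD=23385/128 → NEW=255, ERR=-9255/128
(1,2): OLD=620813/4096 → NEW=255, ERR=-423667/4096
(1,3): OLD=1620329/16384 → NEW=0, ERR=1620329/16384
(1,4): OLD=161764219/1048576 → NEW=255, ERR=-105622661/1048576
(1,5): OLD=1759628525/16777216 → NEW=0, ERR=1759628525/16777216
(2,0): OLD=497251/2048 → NEW=255, ERR=-24989/2048
(2,1): OLD=9538353/65536 → NEW=255, ERR=-7173327/65536
(2,2): OLD=87885139/1048576 → NEW=0, ERR=87885139/1048576
(2,3): OLD=1805416443/8388608 → NEW=255, ERR=-333678597/8388608
(2,4): OLD=43477348593/268435456 → NEW=255, ERR=-24973692687/268435456
(2,5): OLD=802203458471/4294967296 → NEW=255, ERR=-293013202009/4294967296
(3,0): OLD=142253939/1048576 → NEW=255, ERR=-125132941/1048576
(3,1): OLD=1095030967/8388608 → NEW=255, ERR=-1044064073/8388608
(3,2): OLD=12243362101/67108864 → NEW=255, ERR=-4869398219/67108864
(3,3): OLD=410680820863/4294967296 → NEW=0, ERR=410680820863/4294967296
(3,4): OLD=6682362100191/34359738368 → NEW=255, ERR=-2079371183649/34359738368
(3,5): OLD=56289147936689/549755813888 → NEW=0, ERR=56289147936689/549755813888
(4,0): OLD=16558552093/134217728 → NEW=0, ERR=16558552093/134217728
(4,1): OLD=423090513593/2147483648 → NEW=255, ERR=-124517816647/2147483648
(4,2): OLD=9834250083291/68719476736 → NEW=255, ERR=-7689216484389/68719476736
(4,3): OLD=205659040766439/1099511627776 → NEW=255, ERR=-74716424316441/1099511627776
(4,4): OLD=2788932678245847/17592186044416 → NEW=255, ERR=-1697074763080233/17592186044416
(4,5): OLD=39127773719010689/281474976710656 → NEW=255, ERR=-32648345342206591/281474976710656
Row 0: ##.###
Row 1: .##.#.
Row 2: ##.###
Row 3: ###.#.
Row 4: .#####

Answer: ##.###
.##.#.
##.###
###.#.
.#####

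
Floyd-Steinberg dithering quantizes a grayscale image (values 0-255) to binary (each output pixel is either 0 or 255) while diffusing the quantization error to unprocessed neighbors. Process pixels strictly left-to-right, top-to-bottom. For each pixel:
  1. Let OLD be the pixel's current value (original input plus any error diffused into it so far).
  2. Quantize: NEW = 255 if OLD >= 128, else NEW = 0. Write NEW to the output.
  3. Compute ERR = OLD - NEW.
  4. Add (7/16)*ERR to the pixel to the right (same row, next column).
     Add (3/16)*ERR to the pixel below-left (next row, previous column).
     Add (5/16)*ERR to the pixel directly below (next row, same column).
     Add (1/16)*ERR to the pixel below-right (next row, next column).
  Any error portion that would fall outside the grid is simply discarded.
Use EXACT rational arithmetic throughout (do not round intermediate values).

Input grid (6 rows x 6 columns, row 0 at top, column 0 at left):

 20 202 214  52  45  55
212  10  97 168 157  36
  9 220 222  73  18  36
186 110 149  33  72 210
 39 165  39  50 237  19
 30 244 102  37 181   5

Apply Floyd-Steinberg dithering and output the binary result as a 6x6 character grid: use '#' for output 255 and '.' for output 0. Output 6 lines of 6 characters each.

(0,0): OLD=20 → NEW=0, ERR=20
(0,1): OLD=843/4 → NEW=255, ERR=-177/4
(0,2): OLD=12457/64 → NEW=255, ERR=-3863/64
(0,3): OLD=26207/1024 → NEW=0, ERR=26207/1024
(0,4): OLD=920729/16384 → NEW=0, ERR=920729/16384
(0,5): OLD=20863023/262144 → NEW=0, ERR=20863023/262144
(1,0): OLD=13437/64 → NEW=255, ERR=-2883/64
(1,1): OLD=-17205/512 → NEW=0, ERR=-17205/512
(1,2): OLD=1072647/16384 → NEW=0, ERR=1072647/16384
(1,3): OLD=13854635/65536 → NEW=255, ERR=-2857045/65536
(1,4): OLD=721464849/4194304 → NEW=255, ERR=-348082671/4194304
(1,5): OLD=1884088871/67108864 → NEW=0, ERR=1884088871/67108864
(2,0): OLD=-93207/8192 → NEW=0, ERR=-93207/8192
(2,1): OLD=56093875/262144 → NEW=255, ERR=-10752845/262144
(2,2): OLD=898583833/4194304 → NEW=255, ERR=-170963687/4194304
(2,3): OLD=1009148241/33554432 → NEW=0, ERR=1009148241/33554432
(2,4): OLD=8335467059/1073741824 → NEW=0, ERR=8335467059/1073741824
(2,5): OLD=738441505941/17179869184 → NEW=0, ERR=738441505941/17179869184
(3,0): OLD=732968889/4194304 → NEW=255, ERR=-336578631/4194304
(3,1): OLD=1802541989/33554432 → NEW=0, ERR=1802541989/33554432
(3,2): OLD=43712046447/268435456 → NEW=255, ERR=-24738994833/268435456
(3,3): OLD=16947243613/17179869184 → NEW=0, ERR=16947243613/17179869184
(3,4): OLD=11654342893597/137438953472 → NEW=0, ERR=11654342893597/137438953472
(3,5): OLD=573979883942291/2199023255552 → NEW=255, ERR=13228953776531/2199023255552
(4,0): OLD=12882446295/536870912 → NEW=0, ERR=12882446295/536870912
(4,1): OLD=1460203657099/8589934592 → NEW=255, ERR=-730229663861/8589934592
(4,2): OLD=-6445712040591/274877906944 → NEW=0, ERR=-6445712040591/274877906944
(4,3): OLD=220731447412693/4398046511104 → NEW=0, ERR=220731447412693/4398046511104
(4,4): OLD=20170919581994853/70368744177664 → NEW=255, ERR=2226889816690533/70368744177664
(4,5): OLD=45063983112610211/1125899906842624 → NEW=0, ERR=45063983112610211/1125899906842624
(5,0): OLD=2963075316177/137438953472 → NEW=0, ERR=2963075316177/137438953472
(5,1): OLD=985028333299361/4398046511104 → NEW=255, ERR=-136473527032159/4398046511104
(5,2): OLD=2997478503995291/35184372088832 → NEW=0, ERR=2997478503995291/35184372088832
(5,3): OLD=106312078569806905/1125899906842624 → NEW=0, ERR=106312078569806905/1125899906842624
(5,4): OLD=546830133176951265/2251799813685248 → NEW=255, ERR=-27378819312786975/2251799813685248
(5,5): OLD=510392555165510181/36028797018963968 → NEW=0, ERR=510392555165510181/36028797018963968
Row 0: .##...
Row 1: #..##.
Row 2: .##...
Row 3: #.#..#
Row 4: .#..#.
Row 5: .#..#.

Answer: .##...
#..##.
.##...
#.#..#
.#..#.
.#..#.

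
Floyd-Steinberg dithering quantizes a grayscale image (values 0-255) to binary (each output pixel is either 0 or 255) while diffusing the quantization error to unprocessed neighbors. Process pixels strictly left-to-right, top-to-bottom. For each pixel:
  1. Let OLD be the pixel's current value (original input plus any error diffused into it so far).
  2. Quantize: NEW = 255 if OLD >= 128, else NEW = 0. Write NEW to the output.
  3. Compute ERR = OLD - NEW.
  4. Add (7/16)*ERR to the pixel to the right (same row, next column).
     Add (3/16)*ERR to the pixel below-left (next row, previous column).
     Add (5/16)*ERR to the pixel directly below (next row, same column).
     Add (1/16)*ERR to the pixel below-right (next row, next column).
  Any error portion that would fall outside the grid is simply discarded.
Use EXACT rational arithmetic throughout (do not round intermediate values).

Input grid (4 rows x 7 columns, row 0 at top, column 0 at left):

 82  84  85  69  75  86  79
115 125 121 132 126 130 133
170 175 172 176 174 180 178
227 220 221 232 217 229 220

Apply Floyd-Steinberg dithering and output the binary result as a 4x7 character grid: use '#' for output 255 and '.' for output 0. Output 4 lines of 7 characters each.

(0,0): OLD=82 → NEW=0, ERR=82
(0,1): OLD=959/8 → NEW=0, ERR=959/8
(0,2): OLD=17593/128 → NEW=255, ERR=-15047/128
(0,3): OLD=35983/2048 → NEW=0, ERR=35983/2048
(0,4): OLD=2709481/32768 → NEW=0, ERR=2709481/32768
(0,5): OLD=64055135/524288 → NEW=0, ERR=64055135/524288
(0,6): OLD=1111085977/8388608 → NEW=255, ERR=-1028009063/8388608
(1,0): OLD=20877/128 → NEW=255, ERR=-11763/128
(1,1): OLD=107867/1024 → NEW=0, ERR=107867/1024
(1,2): OLD=4624759/32768 → NEW=255, ERR=-3731081/32768
(1,3): OLD=12560875/131072 → NEW=0, ERR=12560875/131072
(1,4): OLD=1826804641/8388608 → NEW=255, ERR=-312290399/8388608
(1,5): OLD=8998141297/67108864 → NEW=255, ERR=-8114619023/67108864
(1,6): OLD=53084024191/1073741824 → NEW=0, ERR=53084024191/1073741824
(2,0): OLD=2638361/16384 → NEW=255, ERR=-1539559/16384
(2,1): OLD=73250723/524288 → NEW=255, ERR=-60442717/524288
(2,2): OLD=927213481/8388608 → NEW=0, ERR=927213481/8388608
(2,3): OLD=16120133281/67108864 → NEW=255, ERR=-992627039/67108864
(2,4): OLD=74739191537/536870912 → NEW=255, ERR=-62162891023/536870912
(2,5): OLD=1692205358459/17179869184 → NEW=0, ERR=1692205358459/17179869184
(2,6): OLD=62943084410637/274877906944 → NEW=255, ERR=-7150781860083/274877906944
(3,0): OLD=1476556425/8388608 → NEW=255, ERR=-662538615/8388608
(3,1): OLD=11024049365/67108864 → NEW=255, ERR=-6088710955/67108864
(3,2): OLD=110524978383/536870912 → NEW=255, ERR=-26377104177/536870912
(3,3): OLD=410343251065/2147483648 → NEW=255, ERR=-137265079175/2147483648
(3,4): OLD=46838102362761/274877906944 → NEW=255, ERR=-23255763907959/274877906944
(3,5): OLD=463229493289899/2199023255552 → NEW=255, ERR=-97521436875861/2199023255552
(3,6): OLD=6988482812891445/35184372088832 → NEW=255, ERR=-1983532069760715/35184372088832
Row 0: ..#...#
Row 1: #.#.##.
Row 2: ##.##.#
Row 3: #######

Answer: ..#...#
#.#.##.
##.##.#
#######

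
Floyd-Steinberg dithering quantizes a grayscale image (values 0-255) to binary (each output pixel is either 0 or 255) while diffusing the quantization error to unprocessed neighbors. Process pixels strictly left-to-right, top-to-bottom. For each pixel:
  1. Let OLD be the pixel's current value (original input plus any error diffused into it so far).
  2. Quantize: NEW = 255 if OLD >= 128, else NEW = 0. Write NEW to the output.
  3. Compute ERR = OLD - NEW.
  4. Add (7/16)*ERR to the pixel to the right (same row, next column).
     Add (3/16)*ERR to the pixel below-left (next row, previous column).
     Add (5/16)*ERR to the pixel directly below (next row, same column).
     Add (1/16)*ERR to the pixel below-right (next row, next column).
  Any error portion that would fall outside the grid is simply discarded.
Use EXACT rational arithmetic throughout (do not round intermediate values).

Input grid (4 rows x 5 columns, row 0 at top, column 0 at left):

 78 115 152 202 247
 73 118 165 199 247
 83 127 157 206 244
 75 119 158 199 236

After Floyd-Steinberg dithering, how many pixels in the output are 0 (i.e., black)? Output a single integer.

Answer: 8

Derivation:
(0,0): OLD=78 → NEW=0, ERR=78
(0,1): OLD=1193/8 → NEW=255, ERR=-847/8
(0,2): OLD=13527/128 → NEW=0, ERR=13527/128
(0,3): OLD=508385/2048 → NEW=255, ERR=-13855/2048
(0,4): OLD=7996711/32768 → NEW=255, ERR=-359129/32768
(1,0): OLD=9923/128 → NEW=0, ERR=9923/128
(1,1): OLD=146965/1024 → NEW=255, ERR=-114155/1024
(1,2): OLD=4632313/32768 → NEW=255, ERR=-3723527/32768
(1,3): OLD=19886437/131072 → NEW=255, ERR=-13536923/131072
(1,4): OLD=415168783/2097152 → NEW=255, ERR=-119604977/2097152
(2,0): OLD=1414327/16384 → NEW=0, ERR=1414327/16384
(2,1): OLD=59490061/524288 → NEW=0, ERR=59490061/524288
(2,2): OLD=1214669287/8388608 → NEW=255, ERR=-924425753/8388608
(2,3): OLD=14457573701/134217728 → NEW=0, ERR=14457573701/134217728
(2,4): OLD=573053624227/2147483648 → NEW=255, ERR=25445293987/2147483648
(3,0): OLD=1033908103/8388608 → NEW=0, ERR=1033908103/8388608
(3,1): OLD=12959664699/67108864 → NEW=255, ERR=-4153095621/67108864
(3,2): OLD=265807194169/2147483648 → NEW=0, ERR=265807194169/2147483648
(3,3): OLD=1211815884961/4294967296 → NEW=255, ERR=116599224481/4294967296
(3,4): OLD=17751086379365/68719476736 → NEW=255, ERR=227619811685/68719476736
Output grid:
  Row 0: .#.##  (2 black, running=2)
  Row 1: .####  (1 black, running=3)
  Row 2: ..#.#  (3 black, running=6)
  Row 3: .#.##  (2 black, running=8)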